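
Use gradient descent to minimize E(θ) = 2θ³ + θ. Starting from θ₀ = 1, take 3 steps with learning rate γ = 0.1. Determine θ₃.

E′(θ) = 6θ² + 1
Step 1: E′(1) = 7; θ₁ = 1 − 0.1·7 = 0.3
Step 2: E′(0.3) = 1.54; θ₂ = 0.3 − 0.1·1.54 = 0.146
Step 3: E′(0.146) = 1.127896; θ₃ = 0.146 − 0.1·1.127896 = 0.0332104

0.0332104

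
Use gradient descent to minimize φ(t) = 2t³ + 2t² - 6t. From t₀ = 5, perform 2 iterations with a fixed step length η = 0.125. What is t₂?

-187.1875

φ′(t) = 6t² + 4t - 6
Step 1: φ′(5) = 164; t₁ = 5 − 0.125·164 = -15.5
Step 2: φ′(-15.5) = 1373.5; t₂ = -15.5 − 0.125·1373.5 = -187.1875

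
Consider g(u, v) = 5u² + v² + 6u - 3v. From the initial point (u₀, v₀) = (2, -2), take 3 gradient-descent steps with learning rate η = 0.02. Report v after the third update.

∇g = (10u + 6, 2v - 3)
Step 1: at (2, -2), ∇g = (26, -7) → (2, -2) − 0.02·(26, -7) = (1.48, -1.86)
Step 2: at (1.48, -1.86), ∇g = (20.8, -6.72) → (1.48, -1.86) − 0.02·(20.8, -6.72) = (1.064, -1.7256)
Step 3: at (1.064, -1.7256), ∇g = (16.64, -6.4512) → (1.064, -1.7256) − 0.02·(16.64, -6.4512) = (0.7312, -1.596576)
v = -1.596576

-1.596576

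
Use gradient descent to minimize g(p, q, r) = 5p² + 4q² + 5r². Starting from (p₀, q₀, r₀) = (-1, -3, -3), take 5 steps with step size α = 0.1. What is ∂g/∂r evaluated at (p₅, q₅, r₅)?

0

∇g = (10p, 8q, 10r)
Step 1: at (-1, -3, -3), ∇g = (-10, -24, -30) → (-1, -3, -3) − 0.1·(-10, -24, -30) = (0, -0.6, 0)
Step 2: at (0, -0.6, 0), ∇g = (0, -4.8, 0) → (0, -0.6, 0) − 0.1·(0, -4.8, 0) = (0, -0.12, 0)
Step 3: at (0, -0.12, 0), ∇g = (0, -0.96, 0) → (0, -0.12, 0) − 0.1·(0, -0.96, 0) = (0, -0.024, 0)
Step 4: at (0, -0.024, 0), ∇g = (0, -0.192, 0) → (0, -0.024, 0) − 0.1·(0, -0.192, 0) = (0, -0.0048, 0)
Step 5: at (0, -0.0048, 0), ∇g = (0, -0.0384, 0) → (0, -0.0048, 0) − 0.1·(0, -0.0384, 0) = (0, -0.00096, 0)
∂g/∂r at (0, -0.00096, 0) = 0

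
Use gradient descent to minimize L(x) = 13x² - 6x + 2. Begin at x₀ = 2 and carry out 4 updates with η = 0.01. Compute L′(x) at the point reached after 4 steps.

13.79382496

L′(x) = 26x - 6
Step 1: L′(2) = 46; x₁ = 2 − 0.01·46 = 1.54
Step 2: L′(1.54) = 34.04; x₂ = 1.54 − 0.01·34.04 = 1.1996
Step 3: L′(1.1996) = 25.1896; x₃ = 1.1996 − 0.01·25.1896 = 0.947704
Step 4: L′(0.947704) = 18.640304; x₄ = 0.947704 − 0.01·18.640304 = 0.76130096
L′(x) at (0.76130096) = 13.79382496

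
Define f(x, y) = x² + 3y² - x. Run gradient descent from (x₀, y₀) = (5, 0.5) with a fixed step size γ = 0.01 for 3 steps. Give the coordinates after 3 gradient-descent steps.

(4.735364, 0.415292)

∇f = (2x - 1, 6y)
(x₁, y₁) = (5, 0.5) − 0.01·(9, 3) = (4.91, 0.47)
(x₂, y₂) = (4.91, 0.47) − 0.01·(8.82, 2.82) = (4.8218, 0.4418)
(x₃, y₃) = (4.8218, 0.4418) − 0.01·(8.6436, 2.6508) = (4.735364, 0.415292)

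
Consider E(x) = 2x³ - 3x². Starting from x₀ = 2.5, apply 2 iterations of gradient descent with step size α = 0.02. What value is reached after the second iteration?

E′(x) = 6x² - 6x
x₁ = 2.5 − 0.02·22.5 = 2.05
x₂ = 2.05 − 0.02·12.915 = 1.7917

1.7917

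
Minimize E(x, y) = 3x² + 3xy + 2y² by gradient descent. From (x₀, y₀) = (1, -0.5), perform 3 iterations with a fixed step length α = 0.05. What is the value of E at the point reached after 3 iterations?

∇E = (6x + 3y, 3x + 4y)
Step 1: at (1, -0.5), ∇E = (4.5, 1) → (1, -0.5) − 0.05·(4.5, 1) = (0.775, -0.55)
Step 2: at (0.775, -0.55), ∇E = (3, 0.125) → (0.775, -0.55) − 0.05·(3, 0.125) = (0.625, -0.55625)
Step 3: at (0.625, -0.55625), ∇E = (2.08125, -0.35) → (0.625, -0.55625) − 0.05·(2.08125, -0.35) = (0.5209375, -0.53875)
E(0.5209375, -0.53875) = 0.55266552734375

0.55266552734375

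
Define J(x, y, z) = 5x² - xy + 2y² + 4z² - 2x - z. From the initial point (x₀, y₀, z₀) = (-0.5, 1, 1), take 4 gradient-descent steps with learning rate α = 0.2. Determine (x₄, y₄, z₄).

∇J = (10x - y - 2, -x + 4y, 8z - 1)
Step 1: at (-0.5, 1, 1), ∇J = (-8, 4.5, 7) → (-0.5, 1, 1) − 0.2·(-8, 4.5, 7) = (1.1, 0.1, -0.4)
Step 2: at (1.1, 0.1, -0.4), ∇J = (8.9, -0.7, -4.2) → (1.1, 0.1, -0.4) − 0.2·(8.9, -0.7, -4.2) = (-0.68, 0.24, 0.44)
Step 3: at (-0.68, 0.24, 0.44), ∇J = (-9.04, 1.64, 2.52) → (-0.68, 0.24, 0.44) − 0.2·(-9.04, 1.64, 2.52) = (1.128, -0.088, -0.064)
Step 4: at (1.128, -0.088, -0.064), ∇J = (9.368, -1.48, -1.512) → (1.128, -0.088, -0.064) − 0.2·(9.368, -1.48, -1.512) = (-0.7456, 0.208, 0.2384)

(-0.7456, 0.208, 0.2384)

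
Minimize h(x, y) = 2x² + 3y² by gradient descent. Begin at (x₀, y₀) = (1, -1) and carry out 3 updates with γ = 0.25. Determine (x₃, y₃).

(0, 0.125)

∇h = (4x, 6y)
Step 1: at (1, -1), ∇h = (4, -6) → (1, -1) − 0.25·(4, -6) = (0, 0.5)
Step 2: at (0, 0.5), ∇h = (0, 3) → (0, 0.5) − 0.25·(0, 3) = (0, -0.25)
Step 3: at (0, -0.25), ∇h = (0, -1.5) → (0, -0.25) − 0.25·(0, -1.5) = (0, 0.125)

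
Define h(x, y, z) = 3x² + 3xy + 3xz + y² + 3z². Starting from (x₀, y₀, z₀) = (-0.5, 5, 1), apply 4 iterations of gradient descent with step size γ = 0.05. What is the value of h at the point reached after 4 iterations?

∇h = (6x + 3y + 3z, 3x + 2y, 3x + 6z)
Step 1: at (-0.5, 5, 1), ∇h = (15, 8.5, 4.5) → (-0.5, 5, 1) − 0.05·(15, 8.5, 4.5) = (-1.25, 4.575, 0.775)
Step 2: at (-1.25, 4.575, 0.775), ∇h = (8.55, 5.4, 0.9) → (-1.25, 4.575, 0.775) − 0.05·(8.55, 5.4, 0.9) = (-1.6775, 4.305, 0.73)
Step 3: at (-1.6775, 4.305, 0.73), ∇h = (5.04, 3.5775, -0.6525) → (-1.6775, 4.305, 0.73) − 0.05·(5.04, 3.5775, -0.6525) = (-1.9295, 4.126125, 0.762625)
Step 4: at (-1.9295, 4.126125, 0.762625), ∇h = (3.08925, 2.46375, -1.21275) → (-1.9295, 4.126125, 0.762625) − 0.05·(3.08925, 2.46375, -1.21275) = (-2.0839625, 4.0029375, 0.8232625)
h(-2.0839625, 4.0029375, 0.8232625) = 0.91263171234375

0.91263171234375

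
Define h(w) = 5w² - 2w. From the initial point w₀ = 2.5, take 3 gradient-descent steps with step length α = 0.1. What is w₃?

h′(w) = 10w - 2
Step 1: h′(2.5) = 23; w₁ = 2.5 − 0.1·23 = 0.2
Step 2: h′(0.2) = 0; w₂ = 0.2 − 0.1·0 = 0.2
Step 3: h′(0.2) = 0; w₃ = 0.2 − 0.1·0 = 0.2

0.2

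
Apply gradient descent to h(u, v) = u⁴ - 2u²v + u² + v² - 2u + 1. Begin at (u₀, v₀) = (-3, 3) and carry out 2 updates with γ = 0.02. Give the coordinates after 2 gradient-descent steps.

(-1.44736, 3.1888)

∇h = (4u³ - 4uv + 2u - 2, -2u² + 2v)
(u₁, v₁) = (-3, 3) − 0.02·(-80, -12) = (-1.4, 3.24)
(u₂, v₂) = (-1.4, 3.24) − 0.02·(2.368, 2.56) = (-1.44736, 3.1888)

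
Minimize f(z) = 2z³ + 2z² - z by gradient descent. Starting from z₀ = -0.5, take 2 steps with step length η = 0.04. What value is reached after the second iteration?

f′(z) = 6z² + 4z - 1
z₁ = -0.5 − 0.04·(-1.5) = -0.44
z₂ = -0.44 − 0.04·(-1.5984) = -0.376064

-0.376064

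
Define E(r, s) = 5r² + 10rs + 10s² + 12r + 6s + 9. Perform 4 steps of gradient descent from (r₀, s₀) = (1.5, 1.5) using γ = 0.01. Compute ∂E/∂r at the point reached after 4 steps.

∇E = (10r + 10s + 12, 10r + 20s + 6)
(r₁, s₁) = (1.5, 1.5) − 0.01·(42, 51) = (1.08, 0.99)
(r₂, s₂) = (1.08, 0.99) − 0.01·(32.7, 36.6) = (0.753, 0.624)
(r₃, s₃) = (0.753, 0.624) − 0.01·(25.77, 26.01) = (0.4953, 0.3639)
(r₄, s₄) = (0.4953, 0.3639) − 0.01·(20.592, 18.231) = (0.28938, 0.18159)
∂E/∂r at (0.28938, 0.18159) = 16.7097

16.7097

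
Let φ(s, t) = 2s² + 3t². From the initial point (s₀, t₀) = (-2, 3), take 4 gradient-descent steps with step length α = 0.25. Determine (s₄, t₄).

∇φ = (4s, 6t)
Step 1: at (-2, 3), ∇φ = (-8, 18) → (-2, 3) − 0.25·(-8, 18) = (0, -1.5)
Step 2: at (0, -1.5), ∇φ = (0, -9) → (0, -1.5) − 0.25·(0, -9) = (0, 0.75)
Step 3: at (0, 0.75), ∇φ = (0, 4.5) → (0, 0.75) − 0.25·(0, 4.5) = (0, -0.375)
Step 4: at (0, -0.375), ∇φ = (0, -2.25) → (0, -0.375) − 0.25·(0, -2.25) = (0, 0.1875)

(0, 0.1875)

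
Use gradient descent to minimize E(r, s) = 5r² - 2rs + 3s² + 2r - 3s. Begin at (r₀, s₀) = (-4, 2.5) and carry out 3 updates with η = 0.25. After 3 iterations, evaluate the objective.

2564.671875

∇E = (10r - 2s + 2, -2r + 6s - 3)
Step 1: at (-4, 2.5), ∇E = (-43, 20) → (-4, 2.5) − 0.25·(-43, 20) = (6.75, -2.5)
Step 2: at (6.75, -2.5), ∇E = (74.5, -31.5) → (6.75, -2.5) − 0.25·(74.5, -31.5) = (-11.875, 5.375)
Step 3: at (-11.875, 5.375), ∇E = (-127.5, 53) → (-11.875, 5.375) − 0.25·(-127.5, 53) = (20, -7.875)
E(20, -7.875) = 2564.671875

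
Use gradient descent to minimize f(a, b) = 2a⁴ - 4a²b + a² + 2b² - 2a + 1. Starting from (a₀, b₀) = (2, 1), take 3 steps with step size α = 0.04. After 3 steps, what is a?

∇f = (8a³ - 8ab + 2a - 2, -4a² + 4b)
Step 1: at (2, 1), ∇f = (50, -12) → (2, 1) − 0.04·(50, -12) = (0, 1.48)
Step 2: at (0, 1.48), ∇f = (-2, 5.92) → (0, 1.48) − 0.04·(-2, 5.92) = (0.08, 1.2432)
Step 3: at (0.08, 1.2432), ∇f = (-2.631552, 4.9472) → (0.08, 1.2432) − 0.04·(-2.631552, 4.9472) = (0.18526208, 1.045312)
a = 0.18526208

0.18526208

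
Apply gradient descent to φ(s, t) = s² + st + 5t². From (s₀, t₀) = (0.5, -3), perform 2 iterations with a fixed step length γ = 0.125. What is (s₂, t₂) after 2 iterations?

(0.4765625, -0.265625)

∇φ = (2s + t, s + 10t)
Step 1: at (0.5, -3), ∇φ = (-2, -29.5) → (0.5, -3) − 0.125·(-2, -29.5) = (0.75, 0.6875)
Step 2: at (0.75, 0.6875), ∇φ = (2.1875, 7.625) → (0.75, 0.6875) − 0.125·(2.1875, 7.625) = (0.4765625, -0.265625)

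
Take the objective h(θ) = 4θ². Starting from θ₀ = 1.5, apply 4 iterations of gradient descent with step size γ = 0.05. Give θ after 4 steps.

0.1944

h′(θ) = 8θ
θ₁ = 1.5 − 0.05·12 = 0.9
θ₂ = 0.9 − 0.05·7.2 = 0.54
θ₃ = 0.54 − 0.05·4.32 = 0.324
θ₄ = 0.324 − 0.05·2.592 = 0.1944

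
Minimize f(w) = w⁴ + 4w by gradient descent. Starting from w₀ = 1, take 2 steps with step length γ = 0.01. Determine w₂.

0.84885248

f′(w) = 4w³ + 4
w₁ = 1 − 0.01·8 = 0.92
w₂ = 0.92 − 0.01·7.114752 = 0.84885248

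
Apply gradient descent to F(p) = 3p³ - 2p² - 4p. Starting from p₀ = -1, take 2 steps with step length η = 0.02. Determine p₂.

F′(p) = 9p² - 4p - 4
p₁ = -1 − 0.02·9 = -1.18
p₂ = -1.18 − 0.02·13.2516 = -1.445032

-1.445032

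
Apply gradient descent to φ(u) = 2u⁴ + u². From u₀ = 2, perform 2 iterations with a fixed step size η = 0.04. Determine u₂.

φ′(u) = 8u³ + 2u
Step 1: φ′(2) = 68; u₁ = 2 − 0.04·68 = -0.72
Step 2: φ′(-0.72) = -4.425984; u₂ = -0.72 − 0.04·(-4.425984) = -0.54296064

-0.54296064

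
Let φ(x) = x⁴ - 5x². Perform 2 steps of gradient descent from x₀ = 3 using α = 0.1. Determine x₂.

34.6368

φ′(x) = 4x³ - 10x
x₁ = 3 − 0.1·78 = -4.8
x₂ = -4.8 − 0.1·(-394.368) = 34.6368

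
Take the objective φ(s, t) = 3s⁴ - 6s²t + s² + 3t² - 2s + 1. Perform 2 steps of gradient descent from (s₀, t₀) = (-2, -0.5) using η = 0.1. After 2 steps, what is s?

-964.1648

∇φ = (12s³ - 12st + 2s - 2, -6s² + 6t)
(s₁, t₁) = (-2, -0.5) − 0.1·(-114, -27) = (9.4, 2.2)
(s₂, t₂) = (9.4, 2.2) − 0.1·(9735.648, -516.96) = (-964.1648, 53.896)
s = -964.1648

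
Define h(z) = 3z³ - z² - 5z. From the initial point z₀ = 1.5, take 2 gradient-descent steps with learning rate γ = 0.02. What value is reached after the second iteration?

h′(z) = 9z² - 2z - 5
Step 1: h′(1.5) = 12.25; z₁ = 1.5 − 0.02·12.25 = 1.255
Step 2: h′(1.255) = 6.665225; z₂ = 1.255 − 0.02·6.665225 = 1.1216955

1.1216955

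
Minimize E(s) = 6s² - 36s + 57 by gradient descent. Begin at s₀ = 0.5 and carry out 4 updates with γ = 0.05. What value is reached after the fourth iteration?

2.936

E′(s) = 12s - 36
s₁ = 0.5 − 0.05·(-30) = 2
s₂ = 2 − 0.05·(-12) = 2.6
s₃ = 2.6 − 0.05·(-4.8) = 2.84
s₄ = 2.84 − 0.05·(-1.92) = 2.936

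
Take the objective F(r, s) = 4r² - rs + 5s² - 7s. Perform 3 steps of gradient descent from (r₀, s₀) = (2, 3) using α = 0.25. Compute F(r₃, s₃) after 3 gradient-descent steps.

181.1572265625

∇F = (8r - s, -r + 10s - 7)
Step 1: at (2, 3), ∇F = (13, 21) → (2, 3) − 0.25·(13, 21) = (-1.25, -2.25)
Step 2: at (-1.25, -2.25), ∇F = (-7.75, -28.25) → (-1.25, -2.25) − 0.25·(-7.75, -28.25) = (0.6875, 4.8125)
Step 3: at (0.6875, 4.8125), ∇F = (0.6875, 40.4375) → (0.6875, 4.8125) − 0.25·(0.6875, 40.4375) = (0.515625, -5.296875)
F(0.515625, -5.296875) = 181.1572265625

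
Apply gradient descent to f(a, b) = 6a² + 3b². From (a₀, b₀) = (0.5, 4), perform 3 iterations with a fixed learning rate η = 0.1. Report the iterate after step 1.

(-0.1, 1.6)

∇f = (12a, 6b)
(a₁, b₁) = (0.5, 4) − 0.1·(6, 24) = (-0.1, 1.6)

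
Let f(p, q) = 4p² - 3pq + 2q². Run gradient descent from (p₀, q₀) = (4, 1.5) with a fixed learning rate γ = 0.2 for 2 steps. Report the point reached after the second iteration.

∇f = (8p - 3q, -3p + 4q)
(p₁, q₁) = (4, 1.5) − 0.2·(27.5, -6) = (-1.5, 2.7)
(p₂, q₂) = (-1.5, 2.7) − 0.2·(-20.1, 15.3) = (2.52, -0.36)

(2.52, -0.36)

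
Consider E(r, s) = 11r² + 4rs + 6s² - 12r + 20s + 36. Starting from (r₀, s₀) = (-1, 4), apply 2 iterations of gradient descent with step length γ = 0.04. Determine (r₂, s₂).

∇E = (22r + 4s - 12, 4r + 12s + 20)
(r₁, s₁) = (-1, 4) − 0.04·(-18, 64) = (-0.28, 1.44)
(r₂, s₂) = (-0.28, 1.44) − 0.04·(-12.4, 36.16) = (0.216, -0.0064)

(0.216, -0.0064)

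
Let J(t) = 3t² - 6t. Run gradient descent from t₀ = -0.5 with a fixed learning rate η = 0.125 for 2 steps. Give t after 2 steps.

0.90625

J′(t) = 6t - 6
Step 1: J′(-0.5) = -9; t₁ = -0.5 − 0.125·(-9) = 0.625
Step 2: J′(0.625) = -2.25; t₂ = 0.625 − 0.125·(-2.25) = 0.90625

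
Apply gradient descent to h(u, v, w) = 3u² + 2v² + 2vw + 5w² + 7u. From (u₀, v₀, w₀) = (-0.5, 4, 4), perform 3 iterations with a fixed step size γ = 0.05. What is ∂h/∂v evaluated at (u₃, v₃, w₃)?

6.552

∇h = (6u + 7, 4v + 2w, 2v + 10w)
Step 1: at (-0.5, 4, 4), ∇h = (4, 24, 48) → (-0.5, 4, 4) − 0.05·(4, 24, 48) = (-0.7, 2.8, 1.6)
Step 2: at (-0.7, 2.8, 1.6), ∇h = (2.8, 14.4, 21.6) → (-0.7, 2.8, 1.6) − 0.05·(2.8, 14.4, 21.6) = (-0.84, 2.08, 0.52)
Step 3: at (-0.84, 2.08, 0.52), ∇h = (1.96, 9.36, 9.36) → (-0.84, 2.08, 0.52) − 0.05·(1.96, 9.36, 9.36) = (-0.938, 1.612, 0.052)
∂h/∂v at (-0.938, 1.612, 0.052) = 6.552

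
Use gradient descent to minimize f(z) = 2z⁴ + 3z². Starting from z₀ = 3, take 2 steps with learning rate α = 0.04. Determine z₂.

77.48942592

f′(z) = 8z³ + 6z
z₁ = 3 − 0.04·234 = -6.36
z₂ = -6.36 − 0.04·(-2096.235648) = 77.48942592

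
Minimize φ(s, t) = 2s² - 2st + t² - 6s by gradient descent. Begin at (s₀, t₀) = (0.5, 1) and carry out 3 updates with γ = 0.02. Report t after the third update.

0.95616

∇φ = (4s - 2t - 6, -2s + 2t)
Step 1: at (0.5, 1), ∇φ = (-6, 1) → (0.5, 1) − 0.02·(-6, 1) = (0.62, 0.98)
Step 2: at (0.62, 0.98), ∇φ = (-5.48, 0.72) → (0.62, 0.98) − 0.02·(-5.48, 0.72) = (0.7296, 0.9656)
Step 3: at (0.7296, 0.9656), ∇φ = (-5.0128, 0.472) → (0.7296, 0.9656) − 0.02·(-5.0128, 0.472) = (0.829856, 0.95616)
t = 0.95616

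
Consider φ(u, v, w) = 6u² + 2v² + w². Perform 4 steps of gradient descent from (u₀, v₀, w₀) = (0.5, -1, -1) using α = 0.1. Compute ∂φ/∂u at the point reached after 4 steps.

∇φ = (12u, 4v, 2w)
Step 1: at (0.5, -1, -1), ∇φ = (6, -4, -2) → (0.5, -1, -1) − 0.1·(6, -4, -2) = (-0.1, -0.6, -0.8)
Step 2: at (-0.1, -0.6, -0.8), ∇φ = (-1.2, -2.4, -1.6) → (-0.1, -0.6, -0.8) − 0.1·(-1.2, -2.4, -1.6) = (0.02, -0.36, -0.64)
Step 3: at (0.02, -0.36, -0.64), ∇φ = (0.24, -1.44, -1.28) → (0.02, -0.36, -0.64) − 0.1·(0.24, -1.44, -1.28) = (-0.004, -0.216, -0.512)
Step 4: at (-0.004, -0.216, -0.512), ∇φ = (-0.048, -0.864, -1.024) → (-0.004, -0.216, -0.512) − 0.1·(-0.048, -0.864, -1.024) = (0.0008, -0.1296, -0.4096)
∂φ/∂u at (0.0008, -0.1296, -0.4096) = 0.0096

0.0096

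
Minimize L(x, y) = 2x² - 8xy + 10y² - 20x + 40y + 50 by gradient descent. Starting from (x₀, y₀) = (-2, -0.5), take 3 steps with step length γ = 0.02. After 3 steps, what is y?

-2.133216

∇L = (4x - 8y - 20, -8x + 20y + 40)
(x₁, y₁) = (-2, -0.5) − 0.02·(-24, 46) = (-1.52, -1.42)
(x₂, y₂) = (-1.52, -1.42) − 0.02·(-14.72, 23.76) = (-1.2256, -1.8952)
(x₃, y₃) = (-1.2256, -1.8952) − 0.02·(-9.7408, 11.9008) = (-1.030784, -2.133216)
y = -2.133216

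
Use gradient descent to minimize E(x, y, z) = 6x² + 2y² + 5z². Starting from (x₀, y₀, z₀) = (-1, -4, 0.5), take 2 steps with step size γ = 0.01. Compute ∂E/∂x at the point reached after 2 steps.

∇E = (12x, 4y, 10z)
Step 1: at (-1, -4, 0.5), ∇E = (-12, -16, 5) → (-1, -4, 0.5) − 0.01·(-12, -16, 5) = (-0.88, -3.84, 0.45)
Step 2: at (-0.88, -3.84, 0.45), ∇E = (-10.56, -15.36, 4.5) → (-0.88, -3.84, 0.45) − 0.01·(-10.56, -15.36, 4.5) = (-0.7744, -3.6864, 0.405)
∂E/∂x at (-0.7744, -3.6864, 0.405) = -9.2928

-9.2928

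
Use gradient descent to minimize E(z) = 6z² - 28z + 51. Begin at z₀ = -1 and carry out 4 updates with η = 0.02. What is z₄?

1.2212608

E′(z) = 12z - 28
z₁ = -1 − 0.02·(-40) = -0.2
z₂ = -0.2 − 0.02·(-30.4) = 0.408
z₃ = 0.408 − 0.02·(-23.104) = 0.87008
z₄ = 0.87008 − 0.02·(-17.55904) = 1.2212608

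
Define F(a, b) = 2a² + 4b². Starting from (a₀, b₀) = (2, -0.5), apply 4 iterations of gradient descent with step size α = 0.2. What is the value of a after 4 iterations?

0.0032

∇F = (4a, 8b)
Step 1: at (2, -0.5), ∇F = (8, -4) → (2, -0.5) − 0.2·(8, -4) = (0.4, 0.3)
Step 2: at (0.4, 0.3), ∇F = (1.6, 2.4) → (0.4, 0.3) − 0.2·(1.6, 2.4) = (0.08, -0.18)
Step 3: at (0.08, -0.18), ∇F = (0.32, -1.44) → (0.08, -0.18) − 0.2·(0.32, -1.44) = (0.016, 0.108)
Step 4: at (0.016, 0.108), ∇F = (0.064, 0.864) → (0.016, 0.108) − 0.2·(0.064, 0.864) = (0.0032, -0.0648)
a = 0.0032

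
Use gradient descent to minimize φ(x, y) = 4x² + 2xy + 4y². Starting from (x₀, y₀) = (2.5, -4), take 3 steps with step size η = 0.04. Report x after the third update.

1.264672

∇φ = (8x + 2y, 2x + 8y)
(x₁, y₁) = (2.5, -4) − 0.04·(12, -27) = (2.02, -2.92)
(x₂, y₂) = (2.02, -2.92) − 0.04·(10.32, -19.32) = (1.6072, -2.1472)
(x₃, y₃) = (1.6072, -2.1472) − 0.04·(8.5632, -13.9632) = (1.264672, -1.588672)
x = 1.264672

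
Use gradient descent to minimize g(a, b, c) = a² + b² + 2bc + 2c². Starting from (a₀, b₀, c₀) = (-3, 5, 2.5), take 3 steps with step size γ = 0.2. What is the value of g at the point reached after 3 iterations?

1.639904

∇g = (2a, 2b + 2c, 2b + 4c)
(a₁, b₁, c₁) = (-3, 5, 2.5) − 0.2·(-6, 15, 20) = (-1.8, 2, -1.5)
(a₂, b₂, c₂) = (-1.8, 2, -1.5) − 0.2·(-3.6, 1, -2) = (-1.08, 1.8, -1.1)
(a₃, b₃, c₃) = (-1.08, 1.8, -1.1) − 0.2·(-2.16, 1.4, -0.8) = (-0.648, 1.52, -0.94)
g(-0.648, 1.52, -0.94) = 1.639904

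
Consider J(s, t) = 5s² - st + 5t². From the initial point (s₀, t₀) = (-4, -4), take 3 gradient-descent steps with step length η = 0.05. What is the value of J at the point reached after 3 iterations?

∇J = (10s - t, -s + 10t)
Step 1: at (-4, -4), ∇J = (-36, -36) → (-4, -4) − 0.05·(-36, -36) = (-2.2, -2.2)
Step 2: at (-2.2, -2.2), ∇J = (-19.8, -19.8) → (-2.2, -2.2) − 0.05·(-19.8, -19.8) = (-1.21, -1.21)
Step 3: at (-1.21, -1.21), ∇J = (-10.89, -10.89) → (-1.21, -1.21) − 0.05·(-10.89, -10.89) = (-0.6655, -0.6655)
J(-0.6655, -0.6655) = 3.98601225

3.98601225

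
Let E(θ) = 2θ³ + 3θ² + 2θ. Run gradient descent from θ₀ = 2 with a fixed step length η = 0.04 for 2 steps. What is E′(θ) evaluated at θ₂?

E′(θ) = 6θ² + 6θ + 2
Step 1: E′(2) = 38; θ₁ = 2 − 0.04·38 = 0.48
Step 2: E′(0.48) = 6.2624; θ₂ = 0.48 − 0.04·6.2624 = 0.229504
E′(θ) at (0.229504) = 3.693056516096

3.693056516096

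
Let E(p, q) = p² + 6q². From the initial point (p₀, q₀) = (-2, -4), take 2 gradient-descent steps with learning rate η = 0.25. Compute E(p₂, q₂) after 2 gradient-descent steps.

∇E = (2p, 12q)
Step 1: at (-2, -4), ∇E = (-4, -48) → (-2, -4) − 0.25·(-4, -48) = (-1, 8)
Step 2: at (-1, 8), ∇E = (-2, 96) → (-1, 8) − 0.25·(-2, 96) = (-0.5, -16)
E(-0.5, -16) = 1536.25

1536.25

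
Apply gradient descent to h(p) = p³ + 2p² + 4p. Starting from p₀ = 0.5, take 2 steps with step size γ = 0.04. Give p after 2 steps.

h′(p) = 3p² + 4p + 4
p₁ = 0.5 − 0.04·6.75 = 0.23
p₂ = 0.23 − 0.04·5.0787 = 0.026852

0.026852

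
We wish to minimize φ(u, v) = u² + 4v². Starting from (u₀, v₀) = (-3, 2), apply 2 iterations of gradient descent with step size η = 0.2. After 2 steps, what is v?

0.72

∇φ = (2u, 8v)
(u₁, v₁) = (-3, 2) − 0.2·(-6, 16) = (-1.8, -1.2)
(u₂, v₂) = (-1.8, -1.2) − 0.2·(-3.6, -9.6) = (-1.08, 0.72)
v = 0.72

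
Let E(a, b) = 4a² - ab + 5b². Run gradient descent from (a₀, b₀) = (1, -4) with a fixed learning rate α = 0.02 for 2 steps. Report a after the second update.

∇E = (8a - b, -a + 10b)
Step 1: at (1, -4), ∇E = (12, -41) → (1, -4) − 0.02·(12, -41) = (0.76, -3.18)
Step 2: at (0.76, -3.18), ∇E = (9.26, -32.56) → (0.76, -3.18) − 0.02·(9.26, -32.56) = (0.5748, -2.5288)
a = 0.5748

0.5748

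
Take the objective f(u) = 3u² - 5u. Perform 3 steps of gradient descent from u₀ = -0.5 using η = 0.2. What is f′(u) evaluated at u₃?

0.064

f′(u) = 6u - 5
Step 1: f′(-0.5) = -8; u₁ = -0.5 − 0.2·(-8) = 1.1
Step 2: f′(1.1) = 1.6; u₂ = 1.1 − 0.2·1.6 = 0.78
Step 3: f′(0.78) = -0.32; u₃ = 0.78 − 0.2·(-0.32) = 0.844
f′(u) at (0.844) = 0.064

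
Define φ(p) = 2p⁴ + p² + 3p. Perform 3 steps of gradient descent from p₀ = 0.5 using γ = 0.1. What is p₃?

-0.5184

φ′(p) = 8p³ + 2p + 3
p₁ = 0.5 − 0.1·5 = 0
p₂ = 0 − 0.1·3 = -0.3
p₃ = -0.3 − 0.1·2.184 = -0.5184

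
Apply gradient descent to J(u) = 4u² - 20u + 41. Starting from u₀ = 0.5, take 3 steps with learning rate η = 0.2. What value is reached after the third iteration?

J′(u) = 8u - 20
Step 1: J′(0.5) = -16; u₁ = 0.5 − 0.2·(-16) = 3.7
Step 2: J′(3.7) = 9.6; u₂ = 3.7 − 0.2·9.6 = 1.78
Step 3: J′(1.78) = -5.76; u₃ = 1.78 − 0.2·(-5.76) = 2.932

2.932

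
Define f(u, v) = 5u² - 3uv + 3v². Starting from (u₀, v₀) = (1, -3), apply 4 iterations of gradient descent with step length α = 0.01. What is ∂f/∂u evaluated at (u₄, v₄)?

∇f = (10u - 3v, -3u + 6v)
(u₁, v₁) = (1, -3) − 0.01·(19, -21) = (0.81, -2.79)
(u₂, v₂) = (0.81, -2.79) − 0.01·(16.47, -19.17) = (0.6453, -2.5983)
(u₃, v₃) = (0.6453, -2.5983) − 0.01·(14.2479, -17.5257) = (0.502821, -2.423043)
(u₄, v₄) = (0.502821, -2.423043) − 0.01·(12.297339, -16.046721) = (0.37984761, -2.26257579)
∂f/∂u at (0.37984761, -2.26257579) = 10.58620347

10.58620347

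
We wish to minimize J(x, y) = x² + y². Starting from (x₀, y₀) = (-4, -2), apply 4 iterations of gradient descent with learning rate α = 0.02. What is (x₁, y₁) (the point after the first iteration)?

∇J = (2x, 2y)
(x₁, y₁) = (-4, -2) − 0.02·(-8, -4) = (-3.84, -1.92)

(-3.84, -1.92)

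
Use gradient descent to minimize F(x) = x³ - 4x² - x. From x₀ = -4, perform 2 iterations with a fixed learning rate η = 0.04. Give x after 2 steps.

F′(x) = 3x² - 8x - 1
x₁ = -4 − 0.04·79 = -7.16
x₂ = -7.16 − 0.04·210.0768 = -15.563072

-15.563072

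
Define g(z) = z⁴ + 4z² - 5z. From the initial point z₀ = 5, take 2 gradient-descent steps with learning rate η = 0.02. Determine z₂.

g′(z) = 4z³ + 8z - 5
Step 1: g′(5) = 535; z₁ = 5 − 0.02·535 = -5.7
Step 2: g′(-5.7) = -791.372; z₂ = -5.7 − 0.02·(-791.372) = 10.12744

10.12744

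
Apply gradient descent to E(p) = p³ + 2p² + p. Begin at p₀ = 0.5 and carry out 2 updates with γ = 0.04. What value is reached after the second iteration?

E′(p) = 3p² + 4p + 1
p₁ = 0.5 − 0.04·3.75 = 0.35
p₂ = 0.35 − 0.04·2.7675 = 0.2393

0.2393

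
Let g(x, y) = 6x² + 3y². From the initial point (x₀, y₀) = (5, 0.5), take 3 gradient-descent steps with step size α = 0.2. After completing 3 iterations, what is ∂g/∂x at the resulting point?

∇g = (12x, 6y)
Step 1: at (5, 0.5), ∇g = (60, 3) → (5, 0.5) − 0.2·(60, 3) = (-7, -0.1)
Step 2: at (-7, -0.1), ∇g = (-84, -0.6) → (-7, -0.1) − 0.2·(-84, -0.6) = (9.8, 0.02)
Step 3: at (9.8, 0.02), ∇g = (117.6, 0.12) → (9.8, 0.02) − 0.2·(117.6, 0.12) = (-13.72, -0.004)
∂g/∂x at (-13.72, -0.004) = -164.64

-164.64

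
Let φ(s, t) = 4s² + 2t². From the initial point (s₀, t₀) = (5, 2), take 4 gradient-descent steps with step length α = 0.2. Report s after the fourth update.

∇φ = (8s, 4t)
Step 1: at (5, 2), ∇φ = (40, 8) → (5, 2) − 0.2·(40, 8) = (-3, 0.4)
Step 2: at (-3, 0.4), ∇φ = (-24, 1.6) → (-3, 0.4) − 0.2·(-24, 1.6) = (1.8, 0.08)
Step 3: at (1.8, 0.08), ∇φ = (14.4, 0.32) → (1.8, 0.08) − 0.2·(14.4, 0.32) = (-1.08, 0.016)
Step 4: at (-1.08, 0.016), ∇φ = (-8.64, 0.064) → (-1.08, 0.016) − 0.2·(-8.64, 0.064) = (0.648, 0.0032)
s = 0.648

0.648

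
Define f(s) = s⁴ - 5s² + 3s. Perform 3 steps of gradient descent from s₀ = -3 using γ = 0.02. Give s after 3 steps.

-1.64642568

f′(s) = 4s³ - 10s + 3
s₁ = -3 − 0.02·(-75) = -1.5
s₂ = -1.5 − 0.02·4.5 = -1.59
s₃ = -1.59 − 0.02·2.821284 = -1.64642568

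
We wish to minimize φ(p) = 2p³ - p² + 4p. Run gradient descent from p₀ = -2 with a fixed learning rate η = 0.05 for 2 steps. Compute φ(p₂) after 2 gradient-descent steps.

φ′(p) = 6p² - 2p + 4
p₁ = -2 − 0.05·32 = -3.6
p₂ = -3.6 − 0.05·88.96 = -8.048
φ(-8.048) = -1139.505117184

-1139.505117184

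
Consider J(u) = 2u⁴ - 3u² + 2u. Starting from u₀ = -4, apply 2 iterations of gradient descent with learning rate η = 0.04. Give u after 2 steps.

J′(u) = 8u³ - 6u + 2
u₁ = -4 − 0.04·(-486) = 15.44
u₂ = 15.44 − 0.04·29355.737472 = -1158.78949888

-1158.78949888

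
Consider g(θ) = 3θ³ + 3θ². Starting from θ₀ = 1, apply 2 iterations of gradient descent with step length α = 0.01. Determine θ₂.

g′(θ) = 9θ² + 6θ
Step 1: g′(1) = 15; θ₁ = 1 − 0.01·15 = 0.85
Step 2: g′(0.85) = 11.6025; θ₂ = 0.85 − 0.01·11.6025 = 0.733975

0.733975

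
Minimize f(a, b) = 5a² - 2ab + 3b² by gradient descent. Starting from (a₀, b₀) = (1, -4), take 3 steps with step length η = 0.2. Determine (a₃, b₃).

∇f = (10a - 2b, -2a + 6b)
(a₁, b₁) = (1, -4) − 0.2·(18, -26) = (-2.6, 1.2)
(a₂, b₂) = (-2.6, 1.2) − 0.2·(-28.4, 12.4) = (3.08, -1.28)
(a₃, b₃) = (3.08, -1.28) − 0.2·(33.36, -13.84) = (-3.592, 1.488)

(-3.592, 1.488)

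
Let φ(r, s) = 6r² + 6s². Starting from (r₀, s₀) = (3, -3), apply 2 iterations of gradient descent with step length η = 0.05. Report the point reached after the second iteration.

(0.48, -0.48)

∇φ = (12r, 12s)
(r₁, s₁) = (3, -3) − 0.05·(36, -36) = (1.2, -1.2)
(r₂, s₂) = (1.2, -1.2) − 0.05·(14.4, -14.4) = (0.48, -0.48)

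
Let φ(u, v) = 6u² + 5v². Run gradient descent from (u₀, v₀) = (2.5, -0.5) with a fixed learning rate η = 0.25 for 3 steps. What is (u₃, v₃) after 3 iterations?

(-20, 1.6875)

∇φ = (12u, 10v)
Step 1: at (2.5, -0.5), ∇φ = (30, -5) → (2.5, -0.5) − 0.25·(30, -5) = (-5, 0.75)
Step 2: at (-5, 0.75), ∇φ = (-60, 7.5) → (-5, 0.75) − 0.25·(-60, 7.5) = (10, -1.125)
Step 3: at (10, -1.125), ∇φ = (120, -11.25) → (10, -1.125) − 0.25·(120, -11.25) = (-20, 1.6875)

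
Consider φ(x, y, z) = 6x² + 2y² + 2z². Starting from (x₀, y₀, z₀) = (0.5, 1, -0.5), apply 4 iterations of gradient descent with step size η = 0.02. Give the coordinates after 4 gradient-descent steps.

(0.16681088, 0.71639296, -0.35819648)

∇φ = (12x, 4y, 4z)
Step 1: at (0.5, 1, -0.5), ∇φ = (6, 4, -2) → (0.5, 1, -0.5) − 0.02·(6, 4, -2) = (0.38, 0.92, -0.46)
Step 2: at (0.38, 0.92, -0.46), ∇φ = (4.56, 3.68, -1.84) → (0.38, 0.92, -0.46) − 0.02·(4.56, 3.68, -1.84) = (0.2888, 0.8464, -0.4232)
Step 3: at (0.2888, 0.8464, -0.4232), ∇φ = (3.4656, 3.3856, -1.6928) → (0.2888, 0.8464, -0.4232) − 0.02·(3.4656, 3.3856, -1.6928) = (0.219488, 0.778688, -0.389344)
Step 4: at (0.219488, 0.778688, -0.389344), ∇φ = (2.633856, 3.114752, -1.557376) → (0.219488, 0.778688, -0.389344) − 0.02·(2.633856, 3.114752, -1.557376) = (0.16681088, 0.71639296, -0.35819648)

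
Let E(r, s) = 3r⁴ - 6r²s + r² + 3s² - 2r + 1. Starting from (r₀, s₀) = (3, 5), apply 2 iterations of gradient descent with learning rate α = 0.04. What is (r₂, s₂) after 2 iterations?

∇E = (12r³ - 12rs + 2r - 2, -6r² + 6s)
Step 1: at (3, 5), ∇E = (148, -24) → (3, 5) − 0.04·(148, -24) = (-2.92, 5.96)
Step 2: at (-2.92, 5.96), ∇E = (-97.766656, -15.3984) → (-2.92, 5.96) − 0.04·(-97.766656, -15.3984) = (0.99066624, 6.575936)

(0.99066624, 6.575936)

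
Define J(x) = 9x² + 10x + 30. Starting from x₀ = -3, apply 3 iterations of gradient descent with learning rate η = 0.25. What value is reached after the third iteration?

104.25

J′(x) = 18x + 10
x₁ = -3 − 0.25·(-44) = 8
x₂ = 8 − 0.25·154 = -30.5
x₃ = -30.5 − 0.25·(-539) = 104.25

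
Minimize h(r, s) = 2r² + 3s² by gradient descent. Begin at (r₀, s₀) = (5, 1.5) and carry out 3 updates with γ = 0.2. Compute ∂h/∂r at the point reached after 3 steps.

∇h = (4r, 6s)
(r₁, s₁) = (5, 1.5) − 0.2·(20, 9) = (1, -0.3)
(r₂, s₂) = (1, -0.3) − 0.2·(4, -1.8) = (0.2, 0.06)
(r₃, s₃) = (0.2, 0.06) − 0.2·(0.8, 0.36) = (0.04, -0.012)
∂h/∂r at (0.04, -0.012) = 0.16

0.16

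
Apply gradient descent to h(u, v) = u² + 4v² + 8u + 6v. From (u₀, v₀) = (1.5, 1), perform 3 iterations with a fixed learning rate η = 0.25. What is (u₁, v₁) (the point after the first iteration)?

(-1.25, -2.5)

∇h = (2u + 8, 8v + 6)
Step 1: at (1.5, 1), ∇h = (11, 14) → (1.5, 1) − 0.25·(11, 14) = (-1.25, -2.5)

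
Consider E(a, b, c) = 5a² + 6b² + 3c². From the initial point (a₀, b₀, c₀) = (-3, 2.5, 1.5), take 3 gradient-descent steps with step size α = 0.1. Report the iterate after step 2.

∇E = (10a, 12b, 6c)
Step 1: at (-3, 2.5, 1.5), ∇E = (-30, 30, 9) → (-3, 2.5, 1.5) − 0.1·(-30, 30, 9) = (0, -0.5, 0.6)
Step 2: at (0, -0.5, 0.6), ∇E = (0, -6, 3.6) → (0, -0.5, 0.6) − 0.1·(0, -6, 3.6) = (0, 0.1, 0.24)

(0, 0.1, 0.24)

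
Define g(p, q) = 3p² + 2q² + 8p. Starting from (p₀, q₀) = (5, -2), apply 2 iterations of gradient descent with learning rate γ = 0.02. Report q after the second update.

-1.6928

∇g = (6p + 8, 4q)
Step 1: at (5, -2), ∇g = (38, -8) → (5, -2) − 0.02·(38, -8) = (4.24, -1.84)
Step 2: at (4.24, -1.84), ∇g = (33.44, -7.36) → (4.24, -1.84) − 0.02·(33.44, -7.36) = (3.5712, -1.6928)
q = -1.6928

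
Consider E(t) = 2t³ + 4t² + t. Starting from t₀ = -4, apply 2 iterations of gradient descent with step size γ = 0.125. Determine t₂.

-110.38671875

E′(t) = 6t² + 8t + 1
t₁ = -4 − 0.125·65 = -12.125
t₂ = -12.125 − 0.125·786.09375 = -110.38671875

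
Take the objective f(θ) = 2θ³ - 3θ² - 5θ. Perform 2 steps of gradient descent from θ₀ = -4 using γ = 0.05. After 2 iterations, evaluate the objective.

f′(θ) = 6θ² - 6θ - 5
Step 1: f′(-4) = 115; θ₁ = -4 − 0.05·115 = -9.75
Step 2: f′(-9.75) = 623.875; θ₂ = -9.75 − 0.05·623.875 = -40.94375
f(-40.94375) = -142099.89374560546875

-142099.89374560546875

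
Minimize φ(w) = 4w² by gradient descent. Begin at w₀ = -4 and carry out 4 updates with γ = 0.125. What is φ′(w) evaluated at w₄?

φ′(w) = 8w
w₁ = -4 − 0.125·(-32) = 0
w₂ = 0 − 0.125·0 = 0
w₃ = 0 − 0.125·0 = 0
w₄ = 0 − 0.125·0 = 0
φ′(w) at (0) = 0

0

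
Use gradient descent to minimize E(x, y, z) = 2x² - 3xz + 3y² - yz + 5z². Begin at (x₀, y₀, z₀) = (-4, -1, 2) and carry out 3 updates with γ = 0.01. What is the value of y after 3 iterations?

-0.78341

∇E = (4x - 3z, 6y - z, -3x - y + 10z)
(x₁, y₁, z₁) = (-4, -1, 2) − 0.01·(-22, -8, 33) = (-3.78, -0.92, 1.67)
(x₂, y₂, z₂) = (-3.78, -0.92, 1.67) − 0.01·(-20.13, -7.19, 28.96) = (-3.5787, -0.8481, 1.3804)
(x₃, y₃, z₃) = (-3.5787, -0.8481, 1.3804) − 0.01·(-18.456, -6.469, 25.3882) = (-3.39414, -0.78341, 1.126518)
y = -0.78341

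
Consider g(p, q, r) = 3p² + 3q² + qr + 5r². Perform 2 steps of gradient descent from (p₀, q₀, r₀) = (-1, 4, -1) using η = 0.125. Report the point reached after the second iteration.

(-0.0625, 0.3125, -0.078125)

∇g = (6p, 6q + r, q + 10r)
(p₁, q₁, r₁) = (-1, 4, -1) − 0.125·(-6, 23, -6) = (-0.25, 1.125, -0.25)
(p₂, q₂, r₂) = (-0.25, 1.125, -0.25) − 0.125·(-1.5, 6.5, -1.375) = (-0.0625, 0.3125, -0.078125)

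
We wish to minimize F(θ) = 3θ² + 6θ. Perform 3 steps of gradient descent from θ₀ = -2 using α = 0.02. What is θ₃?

-1.681472

F′(θ) = 6θ + 6
θ₁ = -2 − 0.02·(-6) = -1.88
θ₂ = -1.88 − 0.02·(-5.28) = -1.7744
θ₃ = -1.7744 − 0.02·(-4.6464) = -1.681472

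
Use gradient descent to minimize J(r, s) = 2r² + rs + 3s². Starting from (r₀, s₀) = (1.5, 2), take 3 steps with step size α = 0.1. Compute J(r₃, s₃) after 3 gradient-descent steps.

0.08804975

∇J = (4r + s, r + 6s)
Step 1: at (1.5, 2), ∇J = (8, 13.5) → (1.5, 2) − 0.1·(8, 13.5) = (0.7, 0.65)
Step 2: at (0.7, 0.65), ∇J = (3.45, 4.6) → (0.7, 0.65) − 0.1·(3.45, 4.6) = (0.355, 0.19)
Step 3: at (0.355, 0.19), ∇J = (1.61, 1.495) → (0.355, 0.19) − 0.1·(1.61, 1.495) = (0.194, 0.0405)
J(0.194, 0.0405) = 0.08804975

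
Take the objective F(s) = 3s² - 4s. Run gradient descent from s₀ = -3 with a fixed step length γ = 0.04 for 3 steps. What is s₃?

F′(s) = 6s - 4
s₁ = -3 − 0.04·(-22) = -2.12
s₂ = -2.12 − 0.04·(-16.72) = -1.4512
s₃ = -1.4512 − 0.04·(-12.7072) = -0.942912

-0.942912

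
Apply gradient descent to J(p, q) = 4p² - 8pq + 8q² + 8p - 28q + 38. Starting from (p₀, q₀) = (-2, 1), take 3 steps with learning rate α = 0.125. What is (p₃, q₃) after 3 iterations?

∇J = (8p - 8q + 8, -8p + 16q - 28)
(p₁, q₁) = (-2, 1) − 0.125·(-16, 4) = (0, 0.5)
(p₂, q₂) = (0, 0.5) − 0.125·(4, -20) = (-0.5, 3)
(p₃, q₃) = (-0.5, 3) − 0.125·(-20, 24) = (2, 0)

(2, 0)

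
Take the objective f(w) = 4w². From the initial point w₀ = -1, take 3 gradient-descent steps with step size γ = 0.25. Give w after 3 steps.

1

f′(w) = 8w
w₁ = -1 − 0.25·(-8) = 1
w₂ = 1 − 0.25·8 = -1
w₃ = -1 − 0.25·(-8) = 1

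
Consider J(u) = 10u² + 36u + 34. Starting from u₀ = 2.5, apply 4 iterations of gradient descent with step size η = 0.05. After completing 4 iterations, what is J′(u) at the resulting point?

J′(u) = 20u + 36
u₁ = 2.5 − 0.05·86 = -1.8
u₂ = -1.8 − 0.05·0 = -1.8
u₃ = -1.8 − 0.05·0 = -1.8
u₄ = -1.8 − 0.05·0 = -1.8
J′(u) at (-1.8) = 0

0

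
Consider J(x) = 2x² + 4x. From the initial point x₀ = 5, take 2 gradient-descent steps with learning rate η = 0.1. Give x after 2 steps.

1.16

J′(x) = 4x + 4
Step 1: J′(5) = 24; x₁ = 5 − 0.1·24 = 2.6
Step 2: J′(2.6) = 14.4; x₂ = 2.6 − 0.1·14.4 = 1.16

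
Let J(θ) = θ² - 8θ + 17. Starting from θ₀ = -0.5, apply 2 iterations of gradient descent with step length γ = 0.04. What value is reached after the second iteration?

0.1912

J′(θ) = 2θ - 8
Step 1: J′(-0.5) = -9; θ₁ = -0.5 − 0.04·(-9) = -0.14
Step 2: J′(-0.14) = -8.28; θ₂ = -0.14 − 0.04·(-8.28) = 0.1912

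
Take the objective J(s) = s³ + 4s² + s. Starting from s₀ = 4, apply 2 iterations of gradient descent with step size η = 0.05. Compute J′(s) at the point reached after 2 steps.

J′(s) = 3s² + 8s + 1
Step 1: J′(4) = 81; s₁ = 4 − 0.05·81 = -0.05
Step 2: J′(-0.05) = 0.6075; s₂ = -0.05 − 0.05·0.6075 = -0.080375
J′(s) at (-0.080375) = 0.376380421875

0.376380421875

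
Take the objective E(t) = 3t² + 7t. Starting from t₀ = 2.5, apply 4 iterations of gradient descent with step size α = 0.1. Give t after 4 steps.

E′(t) = 6t + 7
Step 1: E′(2.5) = 22; t₁ = 2.5 − 0.1·22 = 0.3
Step 2: E′(0.3) = 8.8; t₂ = 0.3 − 0.1·8.8 = -0.58
Step 3: E′(-0.58) = 3.52; t₃ = -0.58 − 0.1·3.52 = -0.932
Step 4: E′(-0.932) = 1.408; t₄ = -0.932 − 0.1·1.408 = -1.0728

-1.0728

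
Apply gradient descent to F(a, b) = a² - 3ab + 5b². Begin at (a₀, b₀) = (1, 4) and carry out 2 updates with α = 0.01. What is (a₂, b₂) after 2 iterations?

(1.1869, 3.3)

∇F = (2a - 3b, -3a + 10b)
(a₁, b₁) = (1, 4) − 0.01·(-10, 37) = (1.1, 3.63)
(a₂, b₂) = (1.1, 3.63) − 0.01·(-8.69, 33) = (1.1869, 3.3)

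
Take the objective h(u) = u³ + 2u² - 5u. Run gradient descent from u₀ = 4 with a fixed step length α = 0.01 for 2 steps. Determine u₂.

2.974757

h′(u) = 3u² + 4u - 5
u₁ = 4 − 0.01·59 = 3.41
u₂ = 3.41 − 0.01·43.5243 = 2.974757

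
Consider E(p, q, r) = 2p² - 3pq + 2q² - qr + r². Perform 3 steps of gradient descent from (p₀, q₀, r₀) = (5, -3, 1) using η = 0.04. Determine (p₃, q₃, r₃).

(2.389632, -0.526144, 0.56448)

∇E = (4p - 3q, -3p + 4q - r, -q + 2r)
(p₁, q₁, r₁) = (5, -3, 1) − 0.04·(29, -28, 5) = (3.84, -1.88, 0.8)
(p₂, q₂, r₂) = (3.84, -1.88, 0.8) − 0.04·(21, -19.84, 3.48) = (3, -1.0864, 0.6608)
(p₃, q₃, r₃) = (3, -1.0864, 0.6608) − 0.04·(15.2592, -14.0064, 2.408) = (2.389632, -0.526144, 0.56448)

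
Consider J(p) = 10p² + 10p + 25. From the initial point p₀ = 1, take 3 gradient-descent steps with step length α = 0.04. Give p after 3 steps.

J′(p) = 20p + 10
Step 1: J′(1) = 30; p₁ = 1 − 0.04·30 = -0.2
Step 2: J′(-0.2) = 6; p₂ = -0.2 − 0.04·6 = -0.44
Step 3: J′(-0.44) = 1.2; p₃ = -0.44 − 0.04·1.2 = -0.488

-0.488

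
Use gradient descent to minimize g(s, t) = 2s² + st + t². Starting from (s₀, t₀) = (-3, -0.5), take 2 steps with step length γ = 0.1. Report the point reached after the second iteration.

(-1.04, 0.095)

∇g = (4s + t, s + 2t)
Step 1: at (-3, -0.5), ∇g = (-12.5, -4) → (-3, -0.5) − 0.1·(-12.5, -4) = (-1.75, -0.1)
Step 2: at (-1.75, -0.1), ∇g = (-7.1, -1.95) → (-1.75, -0.1) − 0.1·(-7.1, -1.95) = (-1.04, 0.095)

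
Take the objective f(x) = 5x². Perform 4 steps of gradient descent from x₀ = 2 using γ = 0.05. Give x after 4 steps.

0.125

f′(x) = 10x
x₁ = 2 − 0.05·20 = 1
x₂ = 1 − 0.05·10 = 0.5
x₃ = 0.5 − 0.05·5 = 0.25
x₄ = 0.25 − 0.05·2.5 = 0.125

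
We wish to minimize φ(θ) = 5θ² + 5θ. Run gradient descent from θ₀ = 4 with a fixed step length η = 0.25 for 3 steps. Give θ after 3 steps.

φ′(θ) = 10θ + 5
Step 1: φ′(4) = 45; θ₁ = 4 − 0.25·45 = -7.25
Step 2: φ′(-7.25) = -67.5; θ₂ = -7.25 − 0.25·(-67.5) = 9.625
Step 3: φ′(9.625) = 101.25; θ₃ = 9.625 − 0.25·101.25 = -15.6875

-15.6875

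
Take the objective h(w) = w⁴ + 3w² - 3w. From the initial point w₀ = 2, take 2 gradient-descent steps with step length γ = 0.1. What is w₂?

3.1644

h′(w) = 4w³ + 6w - 3
w₁ = 2 − 0.1·41 = -2.1
w₂ = -2.1 − 0.1·(-52.644) = 3.1644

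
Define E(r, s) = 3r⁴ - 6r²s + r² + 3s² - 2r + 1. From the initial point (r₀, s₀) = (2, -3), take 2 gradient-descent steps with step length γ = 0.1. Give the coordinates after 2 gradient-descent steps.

∇E = (12r³ - 12rs + 2r - 2, -6r² + 6s)
Step 1: at (2, -3), ∇E = (170, -42) → (2, -3) − 0.1·(170, -42) = (-15, 1.2)
Step 2: at (-15, 1.2), ∇E = (-40316, -1342.8) → (-15, 1.2) − 0.1·(-40316, -1342.8) = (4016.6, 135.48)

(4016.6, 135.48)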